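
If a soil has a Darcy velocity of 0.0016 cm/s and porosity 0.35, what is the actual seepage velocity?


Result: 0.00457 cm/s

Derivation:
Using v_s = v_d / n
v_s = 0.0016 / 0.35
v_s = 0.00457 cm/s


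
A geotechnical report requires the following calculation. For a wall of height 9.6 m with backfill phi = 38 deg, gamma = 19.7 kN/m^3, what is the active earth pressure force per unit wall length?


Compute active earth pressure coefficient:
Ka = tan^2(45 - phi/2) = tan^2(26.0) = 0.237883
Compute active force:
Pa = 0.5 * Ka * gamma * H^2
Pa = 0.5 * 0.237883 * 19.7 * 9.6^2
Pa = 215.94 kN/m


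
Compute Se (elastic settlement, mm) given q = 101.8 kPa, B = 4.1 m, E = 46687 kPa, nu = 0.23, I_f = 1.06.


Result: 8.975 mm

Derivation:
Using Se = q * B * (1 - nu^2) * I_f / E
1 - nu^2 = 1 - 0.23^2 = 0.9471
Se = 101.8 * 4.1 * 0.9471 * 1.06 / 46687
Se = 0.008975 m
Convert to mm: Se = 0.008975 * 1000 = 8.975 mm


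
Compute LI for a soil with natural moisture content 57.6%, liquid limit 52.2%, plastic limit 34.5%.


First compute the plasticity index:
PI = LL - PL = 52.2 - 34.5 = 17.7
Then compute the liquidity index:
LI = (w - PL) / PI
LI = (57.6 - 34.5) / 17.7
LI = 1.305


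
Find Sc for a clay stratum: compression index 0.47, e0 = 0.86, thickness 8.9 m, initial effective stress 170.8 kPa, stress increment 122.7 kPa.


Result: 0.5288 m

Derivation:
Using Sc = Cc * H / (1 + e0) * log10((sigma0 + delta_sigma) / sigma0)
Stress ratio = (170.8 + 122.7) / 170.8 = 1.71838
log10(1.71838) = 0.23512
Cc * H / (1 + e0) = 0.47 * 8.9 / (1 + 0.86) = 2.24892
Sc = 2.24892 * 0.23512
Sc = 0.5288 m


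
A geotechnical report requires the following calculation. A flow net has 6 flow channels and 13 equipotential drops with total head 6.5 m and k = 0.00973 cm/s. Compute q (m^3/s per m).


Convert k to m/s for unit consistency with H:
k = 0.00973 cm/s = 0.00973 / 100 m/s = 9.73e-05 m/s
Using q = k * H * Nf / Nd
Nf / Nd = 6 / 13 = 0.4615
q = 9.73e-05 * 6.5 * 0.4615
q = 0.0002919 m^3/s per m


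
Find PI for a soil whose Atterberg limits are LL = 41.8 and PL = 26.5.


Using PI = LL - PL
PI = 41.8 - 26.5
PI = 15.3


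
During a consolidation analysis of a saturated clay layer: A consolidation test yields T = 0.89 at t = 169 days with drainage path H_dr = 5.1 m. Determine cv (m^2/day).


Using cv = T * H_dr^2 / t
H_dr^2 = 5.1^2 = 26.01
cv = 0.89 * 26.01 / 169
cv = 0.13698 m^2/day


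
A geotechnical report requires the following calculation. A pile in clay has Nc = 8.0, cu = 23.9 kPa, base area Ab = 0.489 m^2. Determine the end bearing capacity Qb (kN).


Using Qb = Nc * cu * Ab
Qb = 8.0 * 23.9 * 0.489
Qb = 93.5 kN


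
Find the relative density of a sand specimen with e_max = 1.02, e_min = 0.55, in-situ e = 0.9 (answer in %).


Using Dr = (e_max - e) / (e_max - e_min) * 100
e_max - e = 1.02 - 0.9 = 0.12
e_max - e_min = 1.02 - 0.55 = 0.47
Dr = 0.12 / 0.47 * 100
Dr = 25.53 %


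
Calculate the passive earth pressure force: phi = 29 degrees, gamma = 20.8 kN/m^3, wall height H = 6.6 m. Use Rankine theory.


Compute passive earth pressure coefficient:
Kp = tan^2(45 + phi/2) = tan^2(59.5) = 2.88206
Compute passive force:
Pp = 0.5 * Kp * gamma * H^2
Pp = 0.5 * 2.88206 * 20.8 * 6.6^2
Pp = 1305.64 kN/m


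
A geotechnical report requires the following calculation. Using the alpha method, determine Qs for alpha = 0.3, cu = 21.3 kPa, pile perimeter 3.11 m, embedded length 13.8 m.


Result: 274.25 kN

Derivation:
Using Qs = alpha * cu * perimeter * L
Qs = 0.3 * 21.3 * 3.11 * 13.8
Qs = 274.25 kN


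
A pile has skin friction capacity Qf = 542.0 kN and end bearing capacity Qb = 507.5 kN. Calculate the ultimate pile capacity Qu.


Result: 1049.5 kN

Derivation:
Using Qu = Qf + Qb
Qu = 542.0 + 507.5
Qu = 1049.5 kN


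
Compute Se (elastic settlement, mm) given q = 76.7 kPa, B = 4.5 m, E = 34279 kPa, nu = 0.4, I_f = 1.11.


Using Se = q * B * (1 - nu^2) * I_f / E
1 - nu^2 = 1 - 0.4^2 = 0.84
Se = 76.7 * 4.5 * 0.84 * 1.11 / 34279
Se = 0.009388 m
Convert to mm: Se = 0.009388 * 1000 = 9.388 mm


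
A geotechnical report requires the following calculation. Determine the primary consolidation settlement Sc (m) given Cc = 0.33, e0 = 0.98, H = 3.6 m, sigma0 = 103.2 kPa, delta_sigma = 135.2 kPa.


Using Sc = Cc * H / (1 + e0) * log10((sigma0 + delta_sigma) / sigma0)
Stress ratio = (103.2 + 135.2) / 103.2 = 2.31008
log10(2.31008) = 0.363627
Cc * H / (1 + e0) = 0.33 * 3.6 / (1 + 0.98) = 0.6
Sc = 0.6 * 0.363627
Sc = 0.2182 m


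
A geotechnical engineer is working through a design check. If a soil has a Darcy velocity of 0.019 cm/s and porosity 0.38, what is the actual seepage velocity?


Using v_s = v_d / n
v_s = 0.019 / 0.38
v_s = 0.05 cm/s


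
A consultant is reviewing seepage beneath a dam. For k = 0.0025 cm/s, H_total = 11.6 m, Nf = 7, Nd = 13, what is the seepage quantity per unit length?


Convert k to m/s for unit consistency with H:
k = 0.0025 cm/s = 0.0025 / 100 m/s = 2.5e-05 m/s
Using q = k * H * Nf / Nd
Nf / Nd = 7 / 13 = 0.5385
q = 2.5e-05 * 11.6 * 0.5385
q = 0.0001562 m^3/s per m


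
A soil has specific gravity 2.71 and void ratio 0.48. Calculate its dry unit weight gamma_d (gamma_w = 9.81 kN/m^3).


Result: 17.963 kN/m^3

Derivation:
Using gamma_d = Gs * gamma_w / (1 + e)
gamma_d = 2.71 * 9.81 / (1 + 0.48)
gamma_d = 2.71 * 9.81 / 1.48
gamma_d = 17.963 kN/m^3


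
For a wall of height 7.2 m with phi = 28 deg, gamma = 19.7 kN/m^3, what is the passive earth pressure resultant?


Compute passive earth pressure coefficient:
Kp = tan^2(45 + phi/2) = tan^2(59.0) = 2.769826
Compute passive force:
Pp = 0.5 * Kp * gamma * H^2
Pp = 0.5 * 2.769826 * 19.7 * 7.2^2
Pp = 1414.34 kN/m


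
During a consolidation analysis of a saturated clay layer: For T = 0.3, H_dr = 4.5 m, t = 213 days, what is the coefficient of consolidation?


Result: 0.02852 m^2/day

Derivation:
Using cv = T * H_dr^2 / t
H_dr^2 = 4.5^2 = 20.25
cv = 0.3 * 20.25 / 213
cv = 0.02852 m^2/day


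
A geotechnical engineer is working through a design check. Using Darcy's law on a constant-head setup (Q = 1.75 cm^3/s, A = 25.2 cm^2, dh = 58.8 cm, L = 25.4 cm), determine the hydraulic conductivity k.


Result: 0.029998 cm/s

Derivation:
Compute hydraulic gradient:
i = dh / L = 58.8 / 25.4 = 2.31496
Then apply Darcy's law:
k = Q / (A * i)
k = 1.75 / (25.2 * 2.31496)
k = 1.75 / 58.337
k = 0.029998 cm/s


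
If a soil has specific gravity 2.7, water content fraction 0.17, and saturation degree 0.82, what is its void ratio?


Result: 0.5598

Derivation:
Using the relation e = Gs * w / S
e = 2.7 * 0.17 / 0.82
e = 0.5598


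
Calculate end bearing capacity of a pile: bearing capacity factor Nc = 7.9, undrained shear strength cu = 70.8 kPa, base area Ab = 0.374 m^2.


Using Qb = Nc * cu * Ab
Qb = 7.9 * 70.8 * 0.374
Qb = 209.19 kN


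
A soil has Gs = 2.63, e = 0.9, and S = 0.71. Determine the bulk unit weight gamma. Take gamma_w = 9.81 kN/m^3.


Result: 16.878 kN/m^3

Derivation:
Using gamma = gamma_w * (Gs + S*e) / (1 + e)
Numerator: Gs + S*e = 2.63 + 0.71*0.9 = 3.269
Denominator: 1 + e = 1 + 0.9 = 1.9
gamma = 9.81 * 3.269 / 1.9
gamma = 16.878 kN/m^3


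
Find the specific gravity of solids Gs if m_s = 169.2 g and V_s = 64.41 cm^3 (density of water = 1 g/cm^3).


Using Gs = m_s / (V_s * rho_w)
Since rho_w = 1 g/cm^3:
Gs = 169.2 / 64.41
Gs = 2.627


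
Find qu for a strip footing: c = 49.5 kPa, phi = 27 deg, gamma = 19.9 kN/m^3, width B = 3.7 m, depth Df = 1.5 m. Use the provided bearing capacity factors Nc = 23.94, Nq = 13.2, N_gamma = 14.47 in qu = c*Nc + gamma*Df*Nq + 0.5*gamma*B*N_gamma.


Compute qu = c*Nc + gamma*Df*Nq + 0.5*gamma*B*N_gamma
Term 1: 49.5 * 23.94 = 1185.03
Term 2: 19.9 * 1.5 * 13.2 = 394.02
Term 3: 0.5 * 19.9 * 3.7 * 14.47 = 532.71305
qu = 1185.03 + 394.02 + 532.71305
qu = 2111.76 kPa


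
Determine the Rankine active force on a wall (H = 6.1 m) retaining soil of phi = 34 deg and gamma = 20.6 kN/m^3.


Result: 108.35 kN/m

Derivation:
Compute active earth pressure coefficient:
Ka = tan^2(45 - phi/2) = tan^2(28.0) = 0.282715
Compute active force:
Pa = 0.5 * Ka * gamma * H^2
Pa = 0.5 * 0.282715 * 20.6 * 6.1^2
Pa = 108.35 kN/m


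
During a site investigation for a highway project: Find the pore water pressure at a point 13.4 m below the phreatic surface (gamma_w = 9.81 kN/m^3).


Using u = gamma_w * h_w
u = 9.81 * 13.4
u = 131.45 kPa


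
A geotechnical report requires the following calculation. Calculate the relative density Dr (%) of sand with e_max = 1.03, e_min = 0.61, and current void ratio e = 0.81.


Result: 52.38 %

Derivation:
Using Dr = (e_max - e) / (e_max - e_min) * 100
e_max - e = 1.03 - 0.81 = 0.22
e_max - e_min = 1.03 - 0.61 = 0.42
Dr = 0.22 / 0.42 * 100
Dr = 52.38 %


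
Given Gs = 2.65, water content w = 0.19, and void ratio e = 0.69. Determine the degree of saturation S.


Using S = Gs * w / e
S = 2.65 * 0.19 / 0.69
S = 0.7297


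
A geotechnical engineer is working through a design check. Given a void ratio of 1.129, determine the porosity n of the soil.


Using the relation n = e / (1 + e)
n = 1.129 / (1 + 1.129)
n = 1.129 / 2.129
n = 0.5303


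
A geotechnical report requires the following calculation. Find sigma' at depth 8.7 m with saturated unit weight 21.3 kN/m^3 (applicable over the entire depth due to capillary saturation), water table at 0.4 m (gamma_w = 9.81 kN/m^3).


Result: 103.89 kPa

Derivation:
Total stress = gamma_sat * depth
sigma = 21.3 * 8.7 = 185.31 kPa
Pore water pressure u = gamma_w * (depth - d_wt)
u = 9.81 * (8.7 - 0.4) = 81.423 kPa
Effective stress = sigma - u
sigma' = 185.31 - 81.423 = 103.89 kPa


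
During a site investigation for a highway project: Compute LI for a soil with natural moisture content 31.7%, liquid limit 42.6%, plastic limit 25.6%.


First compute the plasticity index:
PI = LL - PL = 42.6 - 25.6 = 17.0
Then compute the liquidity index:
LI = (w - PL) / PI
LI = (31.7 - 25.6) / 17.0
LI = 0.359


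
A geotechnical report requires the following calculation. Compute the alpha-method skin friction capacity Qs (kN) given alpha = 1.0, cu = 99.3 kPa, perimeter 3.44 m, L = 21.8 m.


Using Qs = alpha * cu * perimeter * L
Qs = 1.0 * 99.3 * 3.44 * 21.8
Qs = 7446.71 kN


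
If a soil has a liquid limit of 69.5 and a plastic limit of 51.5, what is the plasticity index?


Using PI = LL - PL
PI = 69.5 - 51.5
PI = 18.0


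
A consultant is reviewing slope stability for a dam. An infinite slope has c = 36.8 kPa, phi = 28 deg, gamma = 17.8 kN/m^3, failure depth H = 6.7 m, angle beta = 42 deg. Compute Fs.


Using Fs = c / (gamma*H*sin(beta)*cos(beta)) + tan(phi)/tan(beta)
Cohesion contribution = 36.8 / (17.8*6.7*sin(42)*cos(42))
Cohesion contribution = 0.620538
Friction contribution = tan(28)/tan(42) = 0.590523
Fs = 0.620538 + 0.590523
Fs = 1.211


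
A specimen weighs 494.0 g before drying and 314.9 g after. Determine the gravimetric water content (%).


Using w = (m_wet - m_dry) / m_dry * 100
m_wet - m_dry = 494.0 - 314.9 = 179.1 g
w = 179.1 / 314.9 * 100
w = 56.88 %


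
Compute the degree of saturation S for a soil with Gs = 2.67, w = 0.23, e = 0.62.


Using S = Gs * w / e
S = 2.67 * 0.23 / 0.62
S = 0.9905


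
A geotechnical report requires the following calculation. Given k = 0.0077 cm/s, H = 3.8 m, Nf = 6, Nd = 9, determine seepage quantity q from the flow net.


Convert k to m/s for unit consistency with H:
k = 0.0077 cm/s = 0.0077 / 100 m/s = 7.7e-05 m/s
Using q = k * H * Nf / Nd
Nf / Nd = 6 / 9 = 0.6667
q = 7.7e-05 * 3.8 * 0.6667
q = 0.0001951 m^3/s per m


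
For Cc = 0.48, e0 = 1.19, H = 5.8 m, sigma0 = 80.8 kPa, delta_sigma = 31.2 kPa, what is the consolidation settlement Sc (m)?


Using Sc = Cc * H / (1 + e0) * log10((sigma0 + delta_sigma) / sigma0)
Stress ratio = (80.8 + 31.2) / 80.8 = 1.38614
log10(1.38614) = 0.141807
Cc * H / (1 + e0) = 0.48 * 5.8 / (1 + 1.19) = 1.27123
Sc = 1.27123 * 0.141807
Sc = 0.1803 m


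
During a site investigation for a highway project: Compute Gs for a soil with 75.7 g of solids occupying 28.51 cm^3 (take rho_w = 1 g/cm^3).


Result: 2.655

Derivation:
Using Gs = m_s / (V_s * rho_w)
Since rho_w = 1 g/cm^3:
Gs = 75.7 / 28.51
Gs = 2.655


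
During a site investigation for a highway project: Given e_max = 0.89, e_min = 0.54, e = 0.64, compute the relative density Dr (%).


Using Dr = (e_max - e) / (e_max - e_min) * 100
e_max - e = 0.89 - 0.64 = 0.25
e_max - e_min = 0.89 - 0.54 = 0.35
Dr = 0.25 / 0.35 * 100
Dr = 71.43 %


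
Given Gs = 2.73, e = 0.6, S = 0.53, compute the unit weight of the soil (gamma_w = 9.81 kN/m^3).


Using gamma = gamma_w * (Gs + S*e) / (1 + e)
Numerator: Gs + S*e = 2.73 + 0.53*0.6 = 3.048
Denominator: 1 + e = 1 + 0.6 = 1.6
gamma = 9.81 * 3.048 / 1.6
gamma = 18.688 kN/m^3


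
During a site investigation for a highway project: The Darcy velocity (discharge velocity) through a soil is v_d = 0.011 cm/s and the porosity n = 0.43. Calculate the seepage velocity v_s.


Using v_s = v_d / n
v_s = 0.011 / 0.43
v_s = 0.02558 cm/s


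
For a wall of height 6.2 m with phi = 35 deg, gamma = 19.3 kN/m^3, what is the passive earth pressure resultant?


Result: 1368.85 kN/m

Derivation:
Compute passive earth pressure coefficient:
Kp = tan^2(45 + phi/2) = tan^2(62.5) = 3.690172
Compute passive force:
Pp = 0.5 * Kp * gamma * H^2
Pp = 0.5 * 3.690172 * 19.3 * 6.2^2
Pp = 1368.85 kN/m


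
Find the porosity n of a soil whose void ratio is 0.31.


Result: 0.2366

Derivation:
Using the relation n = e / (1 + e)
n = 0.31 / (1 + 0.31)
n = 0.31 / 1.31
n = 0.2366


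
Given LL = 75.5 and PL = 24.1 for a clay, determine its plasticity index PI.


Using PI = LL - PL
PI = 75.5 - 24.1
PI = 51.4


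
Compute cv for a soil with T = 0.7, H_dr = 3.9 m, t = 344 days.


Result: 0.03095 m^2/day

Derivation:
Using cv = T * H_dr^2 / t
H_dr^2 = 3.9^2 = 15.21
cv = 0.7 * 15.21 / 344
cv = 0.03095 m^2/day


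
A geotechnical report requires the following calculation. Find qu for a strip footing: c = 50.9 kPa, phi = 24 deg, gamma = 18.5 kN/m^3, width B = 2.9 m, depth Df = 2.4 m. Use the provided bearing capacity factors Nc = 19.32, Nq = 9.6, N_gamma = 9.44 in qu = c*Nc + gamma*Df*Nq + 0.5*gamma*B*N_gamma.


Compute qu = c*Nc + gamma*Df*Nq + 0.5*gamma*B*N_gamma
Term 1: 50.9 * 19.32 = 983.388
Term 2: 18.5 * 2.4 * 9.6 = 426.24
Term 3: 0.5 * 18.5 * 2.9 * 9.44 = 253.228
qu = 983.388 + 426.24 + 253.228
qu = 1662.86 kPa


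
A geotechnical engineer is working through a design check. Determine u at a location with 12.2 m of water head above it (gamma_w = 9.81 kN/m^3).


Using u = gamma_w * h_w
u = 9.81 * 12.2
u = 119.68 kPa


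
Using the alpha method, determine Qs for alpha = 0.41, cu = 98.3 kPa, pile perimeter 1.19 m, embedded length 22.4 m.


Using Qs = alpha * cu * perimeter * L
Qs = 0.41 * 98.3 * 1.19 * 22.4
Qs = 1074.32 kN


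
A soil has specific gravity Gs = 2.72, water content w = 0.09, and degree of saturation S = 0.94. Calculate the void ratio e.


Using the relation e = Gs * w / S
e = 2.72 * 0.09 / 0.94
e = 0.2604


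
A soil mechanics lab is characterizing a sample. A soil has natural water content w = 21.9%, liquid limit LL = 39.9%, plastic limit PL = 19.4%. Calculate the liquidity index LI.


First compute the plasticity index:
PI = LL - PL = 39.9 - 19.4 = 20.5
Then compute the liquidity index:
LI = (w - PL) / PI
LI = (21.9 - 19.4) / 20.5
LI = 0.122


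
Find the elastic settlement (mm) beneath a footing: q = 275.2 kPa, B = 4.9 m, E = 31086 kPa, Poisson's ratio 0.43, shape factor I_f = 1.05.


Using Se = q * B * (1 - nu^2) * I_f / E
1 - nu^2 = 1 - 0.43^2 = 0.8151
Se = 275.2 * 4.9 * 0.8151 * 1.05 / 31086
Se = 0.037126 m
Convert to mm: Se = 0.037126 * 1000 = 37.126 mm


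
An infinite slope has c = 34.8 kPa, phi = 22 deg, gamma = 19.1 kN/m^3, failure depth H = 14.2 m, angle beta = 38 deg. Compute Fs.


Result: 0.782

Derivation:
Using Fs = c / (gamma*H*sin(beta)*cos(beta)) + tan(phi)/tan(beta)
Cohesion contribution = 34.8 / (19.1*14.2*sin(38)*cos(38))
Cohesion contribution = 0.264474
Friction contribution = tan(22)/tan(38) = 0.51713
Fs = 0.264474 + 0.51713
Fs = 0.782


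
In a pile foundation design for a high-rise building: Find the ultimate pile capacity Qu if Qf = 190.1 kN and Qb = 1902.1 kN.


Using Qu = Qf + Qb
Qu = 190.1 + 1902.1
Qu = 2092.2 kN


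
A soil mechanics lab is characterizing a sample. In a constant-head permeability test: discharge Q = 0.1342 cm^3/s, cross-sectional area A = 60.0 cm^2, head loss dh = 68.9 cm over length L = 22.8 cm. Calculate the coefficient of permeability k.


Result: 0.00074 cm/s

Derivation:
Compute hydraulic gradient:
i = dh / L = 68.9 / 22.8 = 3.02193
Then apply Darcy's law:
k = Q / (A * i)
k = 0.1342 / (60.0 * 3.02193)
k = 0.1342 / 181.316
k = 0.00074 cm/s


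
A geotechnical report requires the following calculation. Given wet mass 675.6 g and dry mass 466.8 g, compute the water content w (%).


Using w = (m_wet - m_dry) / m_dry * 100
m_wet - m_dry = 675.6 - 466.8 = 208.8 g
w = 208.8 / 466.8 * 100
w = 44.73 %


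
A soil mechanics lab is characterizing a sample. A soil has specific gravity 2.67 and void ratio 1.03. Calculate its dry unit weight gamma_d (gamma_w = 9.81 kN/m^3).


Using gamma_d = Gs * gamma_w / (1 + e)
gamma_d = 2.67 * 9.81 / (1 + 1.03)
gamma_d = 2.67 * 9.81 / 2.03
gamma_d = 12.903 kN/m^3


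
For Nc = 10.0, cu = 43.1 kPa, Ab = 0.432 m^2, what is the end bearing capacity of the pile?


Result: 186.19 kN

Derivation:
Using Qb = Nc * cu * Ab
Qb = 10.0 * 43.1 * 0.432
Qb = 186.19 kN


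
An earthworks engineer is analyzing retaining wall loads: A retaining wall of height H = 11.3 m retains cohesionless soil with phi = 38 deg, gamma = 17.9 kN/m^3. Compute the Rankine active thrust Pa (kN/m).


Compute active earth pressure coefficient:
Ka = tan^2(45 - phi/2) = tan^2(26.0) = 0.237883
Compute active force:
Pa = 0.5 * Ka * gamma * H^2
Pa = 0.5 * 0.237883 * 17.9 * 11.3^2
Pa = 271.86 kN/m


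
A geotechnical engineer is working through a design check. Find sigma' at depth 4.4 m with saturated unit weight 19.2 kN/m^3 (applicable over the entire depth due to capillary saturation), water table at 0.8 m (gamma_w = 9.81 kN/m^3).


Result: 49.16 kPa

Derivation:
Total stress = gamma_sat * depth
sigma = 19.2 * 4.4 = 84.48 kPa
Pore water pressure u = gamma_w * (depth - d_wt)
u = 9.81 * (4.4 - 0.8) = 35.316 kPa
Effective stress = sigma - u
sigma' = 84.48 - 35.316 = 49.16 kPa


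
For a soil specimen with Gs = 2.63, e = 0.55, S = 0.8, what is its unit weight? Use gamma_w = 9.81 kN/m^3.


Using gamma = gamma_w * (Gs + S*e) / (1 + e)
Numerator: Gs + S*e = 2.63 + 0.8*0.55 = 3.07
Denominator: 1 + e = 1 + 0.55 = 1.55
gamma = 9.81 * 3.07 / 1.55
gamma = 19.43 kN/m^3


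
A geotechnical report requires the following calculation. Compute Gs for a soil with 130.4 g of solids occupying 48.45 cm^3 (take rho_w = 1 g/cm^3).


Result: 2.691

Derivation:
Using Gs = m_s / (V_s * rho_w)
Since rho_w = 1 g/cm^3:
Gs = 130.4 / 48.45
Gs = 2.691


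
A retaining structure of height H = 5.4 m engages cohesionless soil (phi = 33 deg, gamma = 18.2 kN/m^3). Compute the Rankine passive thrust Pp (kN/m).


Result: 900.12 kN/m

Derivation:
Compute passive earth pressure coefficient:
Kp = tan^2(45 + phi/2) = tan^2(61.5) = 3.39212
Compute passive force:
Pp = 0.5 * Kp * gamma * H^2
Pp = 0.5 * 3.39212 * 18.2 * 5.4^2
Pp = 900.12 kN/m


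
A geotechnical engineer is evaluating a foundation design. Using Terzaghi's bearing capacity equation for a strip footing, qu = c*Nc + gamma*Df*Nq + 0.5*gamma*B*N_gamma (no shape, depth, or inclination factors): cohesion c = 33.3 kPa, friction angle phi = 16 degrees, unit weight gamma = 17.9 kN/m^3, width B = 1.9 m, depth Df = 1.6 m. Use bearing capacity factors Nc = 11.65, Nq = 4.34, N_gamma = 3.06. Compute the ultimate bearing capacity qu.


Compute qu = c*Nc + gamma*Df*Nq + 0.5*gamma*B*N_gamma
Term 1: 33.3 * 11.65 = 387.945
Term 2: 17.9 * 1.6 * 4.34 = 124.2976
Term 3: 0.5 * 17.9 * 1.9 * 3.06 = 52.0353
qu = 387.945 + 124.2976 + 52.0353
qu = 564.28 kPa


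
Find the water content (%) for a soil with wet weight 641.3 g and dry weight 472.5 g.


Result: 35.72 %

Derivation:
Using w = (m_wet - m_dry) / m_dry * 100
m_wet - m_dry = 641.3 - 472.5 = 168.8 g
w = 168.8 / 472.5 * 100
w = 35.72 %


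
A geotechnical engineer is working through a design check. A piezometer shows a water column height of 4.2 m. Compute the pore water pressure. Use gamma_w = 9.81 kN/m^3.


Using u = gamma_w * h_w
u = 9.81 * 4.2
u = 41.2 kPa


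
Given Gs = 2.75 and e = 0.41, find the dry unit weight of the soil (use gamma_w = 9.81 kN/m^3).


Using gamma_d = Gs * gamma_w / (1 + e)
gamma_d = 2.75 * 9.81 / (1 + 0.41)
gamma_d = 2.75 * 9.81 / 1.41
gamma_d = 19.133 kN/m^3


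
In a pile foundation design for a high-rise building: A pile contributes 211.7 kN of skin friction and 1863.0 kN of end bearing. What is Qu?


Using Qu = Qf + Qb
Qu = 211.7 + 1863.0
Qu = 2074.7 kN


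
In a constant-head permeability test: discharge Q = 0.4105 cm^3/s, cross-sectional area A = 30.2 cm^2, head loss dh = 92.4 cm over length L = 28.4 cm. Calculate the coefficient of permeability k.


Result: 0.004178 cm/s

Derivation:
Compute hydraulic gradient:
i = dh / L = 92.4 / 28.4 = 3.25352
Then apply Darcy's law:
k = Q / (A * i)
k = 0.4105 / (30.2 * 3.25352)
k = 0.4105 / 98.2563
k = 0.004178 cm/s


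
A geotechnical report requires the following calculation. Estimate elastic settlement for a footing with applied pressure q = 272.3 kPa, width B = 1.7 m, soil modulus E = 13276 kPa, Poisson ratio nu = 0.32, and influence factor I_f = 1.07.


Using Se = q * B * (1 - nu^2) * I_f / E
1 - nu^2 = 1 - 0.32^2 = 0.8976
Se = 272.3 * 1.7 * 0.8976 * 1.07 / 13276
Se = 0.033489 m
Convert to mm: Se = 0.033489 * 1000 = 33.489 mm


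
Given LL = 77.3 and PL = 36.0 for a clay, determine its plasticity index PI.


Using PI = LL - PL
PI = 77.3 - 36.0
PI = 41.3


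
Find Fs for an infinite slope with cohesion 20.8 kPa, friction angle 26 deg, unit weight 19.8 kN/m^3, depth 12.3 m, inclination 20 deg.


Using Fs = c / (gamma*H*sin(beta)*cos(beta)) + tan(phi)/tan(beta)
Cohesion contribution = 20.8 / (19.8*12.3*sin(20)*cos(20))
Cohesion contribution = 0.265739
Friction contribution = tan(26)/tan(20) = 1.34003
Fs = 0.265739 + 1.34003
Fs = 1.606


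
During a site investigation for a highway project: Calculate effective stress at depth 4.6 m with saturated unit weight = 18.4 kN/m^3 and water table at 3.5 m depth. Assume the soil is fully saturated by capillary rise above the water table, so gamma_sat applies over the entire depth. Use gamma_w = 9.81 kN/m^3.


Result: 73.85 kPa

Derivation:
Total stress = gamma_sat * depth
sigma = 18.4 * 4.6 = 84.64 kPa
Pore water pressure u = gamma_w * (depth - d_wt)
u = 9.81 * (4.6 - 3.5) = 10.791 kPa
Effective stress = sigma - u
sigma' = 84.64 - 10.791 = 73.85 kPa


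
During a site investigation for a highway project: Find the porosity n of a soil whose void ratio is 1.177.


Using the relation n = e / (1 + e)
n = 1.177 / (1 + 1.177)
n = 1.177 / 2.177
n = 0.5407


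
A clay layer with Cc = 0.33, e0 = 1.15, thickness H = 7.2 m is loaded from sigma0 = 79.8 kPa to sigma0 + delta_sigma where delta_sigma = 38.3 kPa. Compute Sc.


Using Sc = Cc * H / (1 + e0) * log10((sigma0 + delta_sigma) / sigma0)
Stress ratio = (79.8 + 38.3) / 79.8 = 1.47995
log10(1.47995) = 0.170247
Cc * H / (1 + e0) = 0.33 * 7.2 / (1 + 1.15) = 1.10512
Sc = 1.10512 * 0.170247
Sc = 0.1881 m


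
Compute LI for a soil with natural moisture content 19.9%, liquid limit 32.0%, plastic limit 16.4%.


First compute the plasticity index:
PI = LL - PL = 32.0 - 16.4 = 15.6
Then compute the liquidity index:
LI = (w - PL) / PI
LI = (19.9 - 16.4) / 15.6
LI = 0.224


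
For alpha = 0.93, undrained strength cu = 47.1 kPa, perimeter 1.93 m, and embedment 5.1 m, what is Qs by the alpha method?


Using Qs = alpha * cu * perimeter * L
Qs = 0.93 * 47.1 * 1.93 * 5.1
Qs = 431.15 kN


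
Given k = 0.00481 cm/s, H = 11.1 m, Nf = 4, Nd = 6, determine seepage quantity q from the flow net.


Result: 0.0003559 m^3/s per m

Derivation:
Convert k to m/s for unit consistency with H:
k = 0.00481 cm/s = 0.00481 / 100 m/s = 4.81e-05 m/s
Using q = k * H * Nf / Nd
Nf / Nd = 4 / 6 = 0.6667
q = 4.81e-05 * 11.1 * 0.6667
q = 0.0003559 m^3/s per m


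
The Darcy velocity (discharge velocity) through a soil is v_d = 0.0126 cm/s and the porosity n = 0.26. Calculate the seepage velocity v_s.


Using v_s = v_d / n
v_s = 0.0126 / 0.26
v_s = 0.04846 cm/s


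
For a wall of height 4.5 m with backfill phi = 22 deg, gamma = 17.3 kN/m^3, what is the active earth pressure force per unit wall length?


Result: 79.69 kN/m

Derivation:
Compute active earth pressure coefficient:
Ka = tan^2(45 - phi/2) = tan^2(34.0) = 0.454962
Compute active force:
Pa = 0.5 * Ka * gamma * H^2
Pa = 0.5 * 0.454962 * 17.3 * 4.5^2
Pa = 79.69 kN/m


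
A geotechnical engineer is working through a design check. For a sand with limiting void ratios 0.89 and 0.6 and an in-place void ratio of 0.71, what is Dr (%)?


Result: 62.07 %

Derivation:
Using Dr = (e_max - e) / (e_max - e_min) * 100
e_max - e = 0.89 - 0.71 = 0.18
e_max - e_min = 0.89 - 0.6 = 0.29
Dr = 0.18 / 0.29 * 100
Dr = 62.07 %


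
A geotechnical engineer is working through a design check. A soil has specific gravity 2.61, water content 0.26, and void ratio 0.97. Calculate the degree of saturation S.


Using S = Gs * w / e
S = 2.61 * 0.26 / 0.97
S = 0.6996


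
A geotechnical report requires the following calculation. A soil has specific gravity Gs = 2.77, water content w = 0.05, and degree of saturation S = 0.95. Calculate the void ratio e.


Using the relation e = Gs * w / S
e = 2.77 * 0.05 / 0.95
e = 0.1458


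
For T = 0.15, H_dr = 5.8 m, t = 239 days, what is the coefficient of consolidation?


Result: 0.02111 m^2/day

Derivation:
Using cv = T * H_dr^2 / t
H_dr^2 = 5.8^2 = 33.64
cv = 0.15 * 33.64 / 239
cv = 0.02111 m^2/day


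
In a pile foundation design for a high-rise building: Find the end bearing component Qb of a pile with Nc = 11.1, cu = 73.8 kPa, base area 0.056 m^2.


Using Qb = Nc * cu * Ab
Qb = 11.1 * 73.8 * 0.056
Qb = 45.87 kN


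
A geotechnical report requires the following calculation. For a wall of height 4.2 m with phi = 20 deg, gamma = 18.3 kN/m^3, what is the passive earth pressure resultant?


Result: 329.2 kN/m

Derivation:
Compute passive earth pressure coefficient:
Kp = tan^2(45 + phi/2) = tan^2(55.0) = 2.039607
Compute passive force:
Pp = 0.5 * Kp * gamma * H^2
Pp = 0.5 * 2.039607 * 18.3 * 4.2^2
Pp = 329.2 kN/m


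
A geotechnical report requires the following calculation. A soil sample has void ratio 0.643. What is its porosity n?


Using the relation n = e / (1 + e)
n = 0.643 / (1 + 0.643)
n = 0.643 / 1.643
n = 0.3914


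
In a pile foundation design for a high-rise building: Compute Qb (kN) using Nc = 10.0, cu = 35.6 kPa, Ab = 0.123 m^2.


Using Qb = Nc * cu * Ab
Qb = 10.0 * 35.6 * 0.123
Qb = 43.79 kN


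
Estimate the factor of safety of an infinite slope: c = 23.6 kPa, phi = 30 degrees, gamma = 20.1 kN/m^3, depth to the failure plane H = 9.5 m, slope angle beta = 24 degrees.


Result: 1.629

Derivation:
Using Fs = c / (gamma*H*sin(beta)*cos(beta)) + tan(phi)/tan(beta)
Cohesion contribution = 23.6 / (20.1*9.5*sin(24)*cos(24))
Cohesion contribution = 0.33262
Friction contribution = tan(30)/tan(24) = 1.29675
Fs = 0.33262 + 1.29675
Fs = 1.629


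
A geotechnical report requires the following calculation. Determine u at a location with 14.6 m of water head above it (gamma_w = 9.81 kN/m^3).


Using u = gamma_w * h_w
u = 9.81 * 14.6
u = 143.23 kPa


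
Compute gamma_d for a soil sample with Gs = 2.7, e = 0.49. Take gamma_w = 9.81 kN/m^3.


Result: 17.777 kN/m^3

Derivation:
Using gamma_d = Gs * gamma_w / (1 + e)
gamma_d = 2.7 * 9.81 / (1 + 0.49)
gamma_d = 2.7 * 9.81 / 1.49
gamma_d = 17.777 kN/m^3


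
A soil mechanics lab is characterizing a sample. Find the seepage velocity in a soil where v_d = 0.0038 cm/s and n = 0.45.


Result: 0.00844 cm/s

Derivation:
Using v_s = v_d / n
v_s = 0.0038 / 0.45
v_s = 0.00844 cm/s


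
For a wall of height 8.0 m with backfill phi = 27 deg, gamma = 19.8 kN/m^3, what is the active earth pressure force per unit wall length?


Compute active earth pressure coefficient:
Ka = tan^2(45 - phi/2) = tan^2(31.5) = 0.375525
Compute active force:
Pa = 0.5 * Ka * gamma * H^2
Pa = 0.5 * 0.375525 * 19.8 * 8.0^2
Pa = 237.93 kN/m


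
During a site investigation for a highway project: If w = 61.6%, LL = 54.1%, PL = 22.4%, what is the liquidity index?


Result: 1.237

Derivation:
First compute the plasticity index:
PI = LL - PL = 54.1 - 22.4 = 31.7
Then compute the liquidity index:
LI = (w - PL) / PI
LI = (61.6 - 22.4) / 31.7
LI = 1.237


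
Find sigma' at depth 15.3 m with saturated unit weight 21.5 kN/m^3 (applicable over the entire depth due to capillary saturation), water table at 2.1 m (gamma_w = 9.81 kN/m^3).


Result: 199.46 kPa

Derivation:
Total stress = gamma_sat * depth
sigma = 21.5 * 15.3 = 328.95 kPa
Pore water pressure u = gamma_w * (depth - d_wt)
u = 9.81 * (15.3 - 2.1) = 129.492 kPa
Effective stress = sigma - u
sigma' = 328.95 - 129.492 = 199.46 kPa


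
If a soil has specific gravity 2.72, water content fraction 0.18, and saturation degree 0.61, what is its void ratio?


Using the relation e = Gs * w / S
e = 2.72 * 0.18 / 0.61
e = 0.8026


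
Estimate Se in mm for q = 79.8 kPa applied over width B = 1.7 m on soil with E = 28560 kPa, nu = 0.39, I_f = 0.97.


Using Se = q * B * (1 - nu^2) * I_f / E
1 - nu^2 = 1 - 0.39^2 = 0.8479
Se = 79.8 * 1.7 * 0.8479 * 0.97 / 28560
Se = 0.003907 m
Convert to mm: Se = 0.003907 * 1000 = 3.907 mm


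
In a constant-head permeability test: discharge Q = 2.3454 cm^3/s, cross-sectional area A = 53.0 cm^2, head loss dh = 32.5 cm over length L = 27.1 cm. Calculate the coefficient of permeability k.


Compute hydraulic gradient:
i = dh / L = 32.5 / 27.1 = 1.19926
Then apply Darcy's law:
k = Q / (A * i)
k = 2.3454 / (53.0 * 1.19926)
k = 2.3454 / 63.5609
k = 0.0369 cm/s


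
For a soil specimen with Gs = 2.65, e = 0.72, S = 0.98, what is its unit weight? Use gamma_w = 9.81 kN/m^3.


Using gamma = gamma_w * (Gs + S*e) / (1 + e)
Numerator: Gs + S*e = 2.65 + 0.98*0.72 = 3.3556
Denominator: 1 + e = 1 + 0.72 = 1.72
gamma = 9.81 * 3.3556 / 1.72
gamma = 19.139 kN/m^3


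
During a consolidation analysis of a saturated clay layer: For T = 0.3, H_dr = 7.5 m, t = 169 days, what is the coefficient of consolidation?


Result: 0.09985 m^2/day

Derivation:
Using cv = T * H_dr^2 / t
H_dr^2 = 7.5^2 = 56.25
cv = 0.3 * 56.25 / 169
cv = 0.09985 m^2/day


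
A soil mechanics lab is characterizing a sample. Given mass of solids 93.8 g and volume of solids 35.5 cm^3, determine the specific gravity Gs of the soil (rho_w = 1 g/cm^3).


Using Gs = m_s / (V_s * rho_w)
Since rho_w = 1 g/cm^3:
Gs = 93.8 / 35.5
Gs = 2.642


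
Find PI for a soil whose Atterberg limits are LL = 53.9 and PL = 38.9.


Result: 15.0

Derivation:
Using PI = LL - PL
PI = 53.9 - 38.9
PI = 15.0


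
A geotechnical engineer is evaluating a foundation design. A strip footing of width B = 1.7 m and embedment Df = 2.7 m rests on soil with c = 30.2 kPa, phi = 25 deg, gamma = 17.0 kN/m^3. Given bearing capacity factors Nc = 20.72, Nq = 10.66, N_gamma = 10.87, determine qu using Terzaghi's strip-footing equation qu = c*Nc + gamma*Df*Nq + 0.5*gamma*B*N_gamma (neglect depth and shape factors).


Result: 1272.11 kPa

Derivation:
Compute qu = c*Nc + gamma*Df*Nq + 0.5*gamma*B*N_gamma
Term 1: 30.2 * 20.72 = 625.744
Term 2: 17.0 * 2.7 * 10.66 = 489.294
Term 3: 0.5 * 17.0 * 1.7 * 10.87 = 157.0715
qu = 625.744 + 489.294 + 157.0715
qu = 1272.11 kPa


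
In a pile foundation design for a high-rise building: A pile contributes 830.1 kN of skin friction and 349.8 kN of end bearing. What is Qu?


Using Qu = Qf + Qb
Qu = 830.1 + 349.8
Qu = 1179.9 kN


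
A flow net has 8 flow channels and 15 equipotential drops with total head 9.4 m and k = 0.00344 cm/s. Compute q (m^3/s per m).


Convert k to m/s for unit consistency with H:
k = 0.00344 cm/s = 0.00344 / 100 m/s = 3.44e-05 m/s
Using q = k * H * Nf / Nd
Nf / Nd = 8 / 15 = 0.5333
q = 3.44e-05 * 9.4 * 0.5333
q = 0.0001725 m^3/s per m


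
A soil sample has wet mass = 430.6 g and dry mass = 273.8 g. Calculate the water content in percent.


Using w = (m_wet - m_dry) / m_dry * 100
m_wet - m_dry = 430.6 - 273.8 = 156.8 g
w = 156.8 / 273.8 * 100
w = 57.27 %


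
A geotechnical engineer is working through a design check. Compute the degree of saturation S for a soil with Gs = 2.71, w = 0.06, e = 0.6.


Result: 0.271

Derivation:
Using S = Gs * w / e
S = 2.71 * 0.06 / 0.6
S = 0.271


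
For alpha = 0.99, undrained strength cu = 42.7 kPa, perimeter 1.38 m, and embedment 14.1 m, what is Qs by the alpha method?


Using Qs = alpha * cu * perimeter * L
Qs = 0.99 * 42.7 * 1.38 * 14.1
Qs = 822.55 kN


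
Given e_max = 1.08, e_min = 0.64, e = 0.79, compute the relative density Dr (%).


Result: 65.91 %

Derivation:
Using Dr = (e_max - e) / (e_max - e_min) * 100
e_max - e = 1.08 - 0.79 = 0.29
e_max - e_min = 1.08 - 0.64 = 0.44
Dr = 0.29 / 0.44 * 100
Dr = 65.91 %


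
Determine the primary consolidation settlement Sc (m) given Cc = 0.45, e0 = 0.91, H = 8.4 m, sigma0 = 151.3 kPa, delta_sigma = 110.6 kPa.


Using Sc = Cc * H / (1 + e0) * log10((sigma0 + delta_sigma) / sigma0)
Stress ratio = (151.3 + 110.6) / 151.3 = 1.731
log10(1.731) = 0.238297
Cc * H / (1 + e0) = 0.45 * 8.4 / (1 + 0.91) = 1.97906
Sc = 1.97906 * 0.238297
Sc = 0.4716 m


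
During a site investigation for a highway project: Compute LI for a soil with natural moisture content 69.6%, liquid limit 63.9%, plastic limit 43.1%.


Result: 1.274

Derivation:
First compute the plasticity index:
PI = LL - PL = 63.9 - 43.1 = 20.8
Then compute the liquidity index:
LI = (w - PL) / PI
LI = (69.6 - 43.1) / 20.8
LI = 1.274


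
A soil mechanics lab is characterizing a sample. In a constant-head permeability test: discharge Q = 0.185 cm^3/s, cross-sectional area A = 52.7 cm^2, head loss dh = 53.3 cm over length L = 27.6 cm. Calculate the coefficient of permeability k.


Result: 0.001818 cm/s

Derivation:
Compute hydraulic gradient:
i = dh / L = 53.3 / 27.6 = 1.93116
Then apply Darcy's law:
k = Q / (A * i)
k = 0.185 / (52.7 * 1.93116)
k = 0.185 / 101.772
k = 0.001818 cm/s


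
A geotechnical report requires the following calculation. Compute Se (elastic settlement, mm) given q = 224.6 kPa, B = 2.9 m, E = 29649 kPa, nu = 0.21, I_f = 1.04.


Result: 21.84 mm

Derivation:
Using Se = q * B * (1 - nu^2) * I_f / E
1 - nu^2 = 1 - 0.21^2 = 0.9559
Se = 224.6 * 2.9 * 0.9559 * 1.04 / 29649
Se = 0.021840 m
Convert to mm: Se = 0.021840 * 1000 = 21.84 mm


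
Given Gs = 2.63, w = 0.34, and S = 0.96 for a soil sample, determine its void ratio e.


Result: 0.9315

Derivation:
Using the relation e = Gs * w / S
e = 2.63 * 0.34 / 0.96
e = 0.9315


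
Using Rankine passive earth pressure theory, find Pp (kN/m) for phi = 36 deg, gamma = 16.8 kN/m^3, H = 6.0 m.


Compute passive earth pressure coefficient:
Kp = tan^2(45 + phi/2) = tan^2(63.0) = 3.85184
Compute passive force:
Pp = 0.5 * Kp * gamma * H^2
Pp = 0.5 * 3.85184 * 16.8 * 6.0^2
Pp = 1164.8 kN/m


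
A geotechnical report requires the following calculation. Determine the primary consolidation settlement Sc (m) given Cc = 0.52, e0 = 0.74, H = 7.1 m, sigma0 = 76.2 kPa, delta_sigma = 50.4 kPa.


Using Sc = Cc * H / (1 + e0) * log10((sigma0 + delta_sigma) / sigma0)
Stress ratio = (76.2 + 50.4) / 76.2 = 1.66142
log10(1.66142) = 0.220479
Cc * H / (1 + e0) = 0.52 * 7.1 / (1 + 0.74) = 2.12184
Sc = 2.12184 * 0.220479
Sc = 0.4678 m


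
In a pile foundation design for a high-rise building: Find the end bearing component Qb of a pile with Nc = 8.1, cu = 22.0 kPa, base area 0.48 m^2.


Using Qb = Nc * cu * Ab
Qb = 8.1 * 22.0 * 0.48
Qb = 85.54 kN


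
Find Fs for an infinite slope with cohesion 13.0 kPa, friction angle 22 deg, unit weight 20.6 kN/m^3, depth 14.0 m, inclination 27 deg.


Using Fs = c / (gamma*H*sin(beta)*cos(beta)) + tan(phi)/tan(beta)
Cohesion contribution = 13.0 / (20.6*14.0*sin(27)*cos(27))
Cohesion contribution = 0.111435
Friction contribution = tan(22)/tan(27) = 0.792946
Fs = 0.111435 + 0.792946
Fs = 0.904


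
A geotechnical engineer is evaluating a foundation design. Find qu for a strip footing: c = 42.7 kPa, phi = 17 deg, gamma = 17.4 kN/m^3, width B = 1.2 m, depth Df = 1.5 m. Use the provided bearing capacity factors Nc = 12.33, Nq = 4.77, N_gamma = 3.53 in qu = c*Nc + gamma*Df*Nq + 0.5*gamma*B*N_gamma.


Compute qu = c*Nc + gamma*Df*Nq + 0.5*gamma*B*N_gamma
Term 1: 42.7 * 12.33 = 526.491
Term 2: 17.4 * 1.5 * 4.77 = 124.497
Term 3: 0.5 * 17.4 * 1.2 * 3.53 = 36.8532
qu = 526.491 + 124.497 + 36.8532
qu = 687.84 kPa


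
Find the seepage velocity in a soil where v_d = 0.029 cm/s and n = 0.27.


Using v_s = v_d / n
v_s = 0.029 / 0.27
v_s = 0.10741 cm/s


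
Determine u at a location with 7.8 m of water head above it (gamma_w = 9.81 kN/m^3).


Using u = gamma_w * h_w
u = 9.81 * 7.8
u = 76.52 kPa


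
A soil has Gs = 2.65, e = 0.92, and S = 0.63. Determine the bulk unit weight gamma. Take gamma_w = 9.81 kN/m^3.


Using gamma = gamma_w * (Gs + S*e) / (1 + e)
Numerator: Gs + S*e = 2.65 + 0.63*0.92 = 3.2296
Denominator: 1 + e = 1 + 0.92 = 1.92
gamma = 9.81 * 3.2296 / 1.92
gamma = 16.501 kN/m^3


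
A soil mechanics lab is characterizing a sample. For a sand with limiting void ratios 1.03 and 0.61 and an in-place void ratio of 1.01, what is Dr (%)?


Result: 4.76 %

Derivation:
Using Dr = (e_max - e) / (e_max - e_min) * 100
e_max - e = 1.03 - 1.01 = 0.02
e_max - e_min = 1.03 - 0.61 = 0.42
Dr = 0.02 / 0.42 * 100
Dr = 4.76 %


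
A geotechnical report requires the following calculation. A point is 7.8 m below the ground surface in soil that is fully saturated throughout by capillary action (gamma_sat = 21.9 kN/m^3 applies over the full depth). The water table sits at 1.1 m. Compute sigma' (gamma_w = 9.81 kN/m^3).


Result: 105.09 kPa

Derivation:
Total stress = gamma_sat * depth
sigma = 21.9 * 7.8 = 170.82 kPa
Pore water pressure u = gamma_w * (depth - d_wt)
u = 9.81 * (7.8 - 1.1) = 65.727 kPa
Effective stress = sigma - u
sigma' = 170.82 - 65.727 = 105.09 kPa


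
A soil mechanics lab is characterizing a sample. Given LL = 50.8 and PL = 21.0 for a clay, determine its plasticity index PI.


Using PI = LL - PL
PI = 50.8 - 21.0
PI = 29.8


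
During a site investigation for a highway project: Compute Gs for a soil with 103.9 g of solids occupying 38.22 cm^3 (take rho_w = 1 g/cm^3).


Result: 2.718

Derivation:
Using Gs = m_s / (V_s * rho_w)
Since rho_w = 1 g/cm^3:
Gs = 103.9 / 38.22
Gs = 2.718


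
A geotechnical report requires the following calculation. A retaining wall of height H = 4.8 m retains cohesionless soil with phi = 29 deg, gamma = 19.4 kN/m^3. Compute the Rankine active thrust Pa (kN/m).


Result: 77.54 kN/m

Derivation:
Compute active earth pressure coefficient:
Ka = tan^2(45 - phi/2) = tan^2(30.5) = 0.346974
Compute active force:
Pa = 0.5 * Ka * gamma * H^2
Pa = 0.5 * 0.346974 * 19.4 * 4.8^2
Pa = 77.54 kN/m


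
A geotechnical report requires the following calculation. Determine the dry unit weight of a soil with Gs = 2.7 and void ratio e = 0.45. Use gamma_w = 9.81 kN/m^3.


Result: 18.267 kN/m^3

Derivation:
Using gamma_d = Gs * gamma_w / (1 + e)
gamma_d = 2.7 * 9.81 / (1 + 0.45)
gamma_d = 2.7 * 9.81 / 1.45
gamma_d = 18.267 kN/m^3


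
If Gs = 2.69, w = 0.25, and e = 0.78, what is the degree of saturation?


Using S = Gs * w / e
S = 2.69 * 0.25 / 0.78
S = 0.8622
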